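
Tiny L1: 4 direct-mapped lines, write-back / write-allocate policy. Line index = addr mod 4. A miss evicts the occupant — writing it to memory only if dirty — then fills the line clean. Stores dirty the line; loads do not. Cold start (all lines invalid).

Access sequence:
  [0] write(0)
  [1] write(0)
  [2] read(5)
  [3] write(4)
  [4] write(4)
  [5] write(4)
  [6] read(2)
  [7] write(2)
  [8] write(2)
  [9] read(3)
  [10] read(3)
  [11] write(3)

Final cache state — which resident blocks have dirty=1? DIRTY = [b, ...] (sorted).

0: W B0 -> L0 miss  d=D]
1: W B0 -> L0 hit  d=D]
2: R B5 -> L1 miss  d=-]
3: W B4 -> L0 miss wb->B0  d=D]
4: W B4 -> L0 hit  d=D]
5: W B4 -> L0 hit  d=D]
6: R B2 -> L2 miss  d=-]
7: W B2 -> L2 hit  d=D]
8: W B2 -> L2 hit  d=D]
9: R B3 -> L3 miss  d=-]
10: R B3 -> L3 hit  d=-]
11: W B3 -> L3 hit  d=D]

DIRTY = [2, 3, 4]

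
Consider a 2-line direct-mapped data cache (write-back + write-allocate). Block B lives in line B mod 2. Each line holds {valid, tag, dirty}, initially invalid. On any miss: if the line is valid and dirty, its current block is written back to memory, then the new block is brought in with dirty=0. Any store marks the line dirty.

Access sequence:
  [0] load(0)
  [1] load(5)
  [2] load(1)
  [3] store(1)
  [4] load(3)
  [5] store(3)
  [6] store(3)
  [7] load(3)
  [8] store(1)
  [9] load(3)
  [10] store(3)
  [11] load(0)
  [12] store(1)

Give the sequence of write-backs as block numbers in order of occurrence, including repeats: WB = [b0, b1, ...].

  0 | R B0 → L0 miss [-]
  1 | R B5 → L1 miss [-]
  2 | R B1 → L1 miss [-]
  3 | W B1 → L1 hit [D]
  4 | R B3 → L1 miss wb→B1 [-]
  5 | W B3 → L1 hit [D]
  6 | W B3 → L1 hit [D]
  7 | R B3 → L1 hit [D]
  8 | W B1 → L1 miss wb→B3 [D]
  9 | R B3 → L1 miss wb→B1 [-]
  10 | W B3 → L1 hit [D]
  11 | R B0 → L0 hit [-]
  12 | W B1 → L1 miss wb→B3 [D]

WB = [1, 3, 1, 3]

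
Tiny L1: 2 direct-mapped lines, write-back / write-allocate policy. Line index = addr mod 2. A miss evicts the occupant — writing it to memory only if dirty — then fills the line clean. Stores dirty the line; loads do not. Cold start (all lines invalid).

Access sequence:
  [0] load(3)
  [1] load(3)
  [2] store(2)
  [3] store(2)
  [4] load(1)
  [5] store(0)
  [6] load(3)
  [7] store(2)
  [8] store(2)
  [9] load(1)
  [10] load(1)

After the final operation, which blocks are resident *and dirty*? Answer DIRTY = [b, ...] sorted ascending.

0: R B3 → L1 miss [-]
1: R B3 → L1 hit [-]
2: W B2 → L0 miss [D]
3: W B2 → L0 hit [D]
4: R B1 → L1 miss [-]
5: W B0 → L0 miss wb→B2 [D]
6: R B3 → L1 miss [-]
7: W B2 → L0 miss wb→B0 [D]
8: W B2 → L0 hit [D]
9: R B1 → L1 miss [-]
10: R B1 → L1 hit [-]

DIRTY = [2]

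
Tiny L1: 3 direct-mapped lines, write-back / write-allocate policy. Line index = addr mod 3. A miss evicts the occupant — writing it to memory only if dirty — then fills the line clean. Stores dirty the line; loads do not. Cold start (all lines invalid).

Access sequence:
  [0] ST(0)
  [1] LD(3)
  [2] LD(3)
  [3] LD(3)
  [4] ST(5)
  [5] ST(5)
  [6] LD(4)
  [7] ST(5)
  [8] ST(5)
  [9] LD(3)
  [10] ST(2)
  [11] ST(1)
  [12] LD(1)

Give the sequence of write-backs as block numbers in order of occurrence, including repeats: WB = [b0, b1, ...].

WB = [0, 5]

0: W B0 -> L0 miss  d=D]
1: R B3 -> L0 miss wb->B0  d=-]
2: R B3 -> L0 hit  d=-]
3: R B3 -> L0 hit  d=-]
4: W B5 -> L2 miss  d=D]
5: W B5 -> L2 hit  d=D]
6: R B4 -> L1 miss  d=-]
7: W B5 -> L2 hit  d=D]
8: W B5 -> L2 hit  d=D]
9: R B3 -> L0 hit  d=-]
10: W B2 -> L2 miss wb->B5  d=D]
11: W B1 -> L1 miss  d=D]
12: R B1 -> L1 hit  d=D]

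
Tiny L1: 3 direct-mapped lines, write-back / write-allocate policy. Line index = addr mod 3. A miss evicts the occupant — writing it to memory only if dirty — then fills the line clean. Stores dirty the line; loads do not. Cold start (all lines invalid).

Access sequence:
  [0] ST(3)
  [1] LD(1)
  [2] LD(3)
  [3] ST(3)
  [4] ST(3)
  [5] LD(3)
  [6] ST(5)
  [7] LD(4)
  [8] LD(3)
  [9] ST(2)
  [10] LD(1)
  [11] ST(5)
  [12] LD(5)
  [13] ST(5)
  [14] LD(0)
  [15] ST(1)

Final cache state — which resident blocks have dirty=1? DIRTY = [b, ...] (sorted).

  0 | W B3 → L0 miss [D]
  1 | R B1 → L1 miss [-]
  2 | R B3 → L0 hit [D]
  3 | W B3 → L0 hit [D]
  4 | W B3 → L0 hit [D]
  5 | R B3 → L0 hit [D]
  6 | W B5 → L2 miss [D]
  7 | R B4 → L1 miss [-]
  8 | R B3 → L0 hit [D]
  9 | W B2 → L2 miss wb→B5 [D]
  10 | R B1 → L1 miss [-]
  11 | W B5 → L2 miss wb→B2 [D]
  12 | R B5 → L2 hit [D]
  13 | W B5 → L2 hit [D]
  14 | R B0 → L0 miss wb→B3 [-]
  15 | W B1 → L1 hit [D]

DIRTY = [1, 5]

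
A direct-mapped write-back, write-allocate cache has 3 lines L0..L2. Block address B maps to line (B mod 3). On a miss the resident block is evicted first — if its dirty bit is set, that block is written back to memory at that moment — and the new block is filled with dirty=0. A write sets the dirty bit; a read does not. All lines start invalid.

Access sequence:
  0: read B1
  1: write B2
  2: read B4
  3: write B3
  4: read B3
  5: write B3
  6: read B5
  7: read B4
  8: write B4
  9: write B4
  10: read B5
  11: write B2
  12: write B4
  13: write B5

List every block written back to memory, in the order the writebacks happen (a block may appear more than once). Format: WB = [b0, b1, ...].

  0 | R B1 → L1 miss [-]
  1 | W B2 → L2 miss [D]
  2 | R B4 → L1 miss [-]
  3 | W B3 → L0 miss [D]
  4 | R B3 → L0 hit [D]
  5 | W B3 → L0 hit [D]
  6 | R B5 → L2 miss wb→B2 [-]
  7 | R B4 → L1 hit [-]
  8 | W B4 → L1 hit [D]
  9 | W B4 → L1 hit [D]
  10 | R B5 → L2 hit [-]
  11 | W B2 → L2 miss [D]
  12 | W B4 → L1 hit [D]
  13 | W B5 → L2 miss wb→B2 [D]

WB = [2, 2]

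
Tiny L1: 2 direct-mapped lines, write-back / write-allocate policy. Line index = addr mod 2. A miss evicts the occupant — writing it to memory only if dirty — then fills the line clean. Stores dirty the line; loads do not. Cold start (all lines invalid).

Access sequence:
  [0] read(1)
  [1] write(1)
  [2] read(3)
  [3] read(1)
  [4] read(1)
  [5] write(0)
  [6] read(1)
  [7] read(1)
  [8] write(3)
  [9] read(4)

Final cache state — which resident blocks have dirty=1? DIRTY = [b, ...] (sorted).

  0 | R B1 → L1 miss [-]
  1 | W B1 → L1 hit [D]
  2 | R B3 → L1 miss wb→B1 [-]
  3 | R B1 → L1 miss [-]
  4 | R B1 → L1 hit [-]
  5 | W B0 → L0 miss [D]
  6 | R B1 → L1 hit [-]
  7 | R B1 → L1 hit [-]
  8 | W B3 → L1 miss [D]
  9 | R B4 → L0 miss wb→B0 [-]

DIRTY = [3]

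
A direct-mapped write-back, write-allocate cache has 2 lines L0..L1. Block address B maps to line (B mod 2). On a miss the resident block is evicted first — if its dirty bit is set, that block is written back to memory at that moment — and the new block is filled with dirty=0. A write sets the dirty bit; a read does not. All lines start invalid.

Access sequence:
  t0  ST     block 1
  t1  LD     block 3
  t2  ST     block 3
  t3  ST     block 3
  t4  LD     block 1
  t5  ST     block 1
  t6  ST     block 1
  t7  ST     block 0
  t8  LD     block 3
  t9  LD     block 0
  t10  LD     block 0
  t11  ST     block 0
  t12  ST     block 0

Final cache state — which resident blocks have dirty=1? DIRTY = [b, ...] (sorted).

DIRTY = [0]

  0 | W B1 → L1 miss [D]
  1 | R B3 → L1 miss wb→B1 [-]
  2 | W B3 → L1 hit [D]
  3 | W B3 → L1 hit [D]
  4 | R B1 → L1 miss wb→B3 [-]
  5 | W B1 → L1 hit [D]
  6 | W B1 → L1 hit [D]
  7 | W B0 → L0 miss [D]
  8 | R B3 → L1 miss wb→B1 [-]
  9 | R B0 → L0 hit [D]
  10 | R B0 → L0 hit [D]
  11 | W B0 → L0 hit [D]
  12 | W B0 → L0 hit [D]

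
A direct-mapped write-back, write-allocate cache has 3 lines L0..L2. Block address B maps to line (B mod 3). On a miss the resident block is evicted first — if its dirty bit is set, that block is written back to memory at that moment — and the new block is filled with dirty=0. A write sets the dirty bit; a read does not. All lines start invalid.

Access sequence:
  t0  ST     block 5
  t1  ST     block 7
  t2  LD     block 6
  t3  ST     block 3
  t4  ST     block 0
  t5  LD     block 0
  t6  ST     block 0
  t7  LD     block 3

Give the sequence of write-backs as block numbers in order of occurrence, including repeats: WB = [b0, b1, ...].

0: W B5 → L2 miss [D]
1: W B7 → L1 miss [D]
2: R B6 → L0 miss [-]
3: W B3 → L0 miss [D]
4: W B0 → L0 miss wb→B3 [D]
5: R B0 → L0 hit [D]
6: W B0 → L0 hit [D]
7: R B3 → L0 miss wb→B0 [-]

WB = [3, 0]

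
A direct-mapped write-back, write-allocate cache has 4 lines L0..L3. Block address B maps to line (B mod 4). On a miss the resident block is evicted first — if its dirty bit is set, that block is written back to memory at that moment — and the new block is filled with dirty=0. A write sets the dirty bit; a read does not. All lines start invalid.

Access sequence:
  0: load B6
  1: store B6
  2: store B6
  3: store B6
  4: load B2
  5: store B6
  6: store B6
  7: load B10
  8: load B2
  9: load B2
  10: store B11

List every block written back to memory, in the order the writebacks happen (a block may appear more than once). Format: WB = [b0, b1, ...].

0: R B6 -> L2 miss  d=-]
1: W B6 -> L2 hit  d=D]
2: W B6 -> L2 hit  d=D]
3: W B6 -> L2 hit  d=D]
4: R B2 -> L2 miss wb->B6  d=-]
5: W B6 -> L2 miss  d=D]
6: W B6 -> L2 hit  d=D]
7: R B10 -> L2 miss wb->B6  d=-]
8: R B2 -> L2 miss  d=-]
9: R B2 -> L2 hit  d=-]
10: W B11 -> L3 miss  d=D]

WB = [6, 6]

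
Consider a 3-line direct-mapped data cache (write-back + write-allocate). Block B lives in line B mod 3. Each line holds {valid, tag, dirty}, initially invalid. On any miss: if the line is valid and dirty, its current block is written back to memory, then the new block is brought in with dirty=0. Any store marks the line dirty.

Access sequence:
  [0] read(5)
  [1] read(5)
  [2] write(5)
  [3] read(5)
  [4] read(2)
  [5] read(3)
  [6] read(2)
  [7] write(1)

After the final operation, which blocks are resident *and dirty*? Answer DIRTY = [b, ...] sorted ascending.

DIRTY = [1]

0: R B5 → L2 miss [-]
1: R B5 → L2 hit [-]
2: W B5 → L2 hit [D]
3: R B5 → L2 hit [D]
4: R B2 → L2 miss wb→B5 [-]
5: R B3 → L0 miss [-]
6: R B2 → L2 hit [-]
7: W B1 → L1 miss [D]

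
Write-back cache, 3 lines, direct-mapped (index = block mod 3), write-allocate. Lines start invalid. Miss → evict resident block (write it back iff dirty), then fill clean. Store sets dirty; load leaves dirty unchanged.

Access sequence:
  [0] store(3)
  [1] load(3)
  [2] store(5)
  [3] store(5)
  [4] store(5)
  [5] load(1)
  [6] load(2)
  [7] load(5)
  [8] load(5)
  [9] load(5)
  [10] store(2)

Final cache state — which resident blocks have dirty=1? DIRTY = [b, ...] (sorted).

  0 | W B3 → L0 miss [D]
  1 | R B3 → L0 hit [D]
  2 | W B5 → L2 miss [D]
  3 | W B5 → L2 hit [D]
  4 | W B5 → L2 hit [D]
  5 | R B1 → L1 miss [-]
  6 | R B2 → L2 miss wb→B5 [-]
  7 | R B5 → L2 miss [-]
  8 | R B5 → L2 hit [-]
  9 | R B5 → L2 hit [-]
  10 | W B2 → L2 miss [D]

DIRTY = [2, 3]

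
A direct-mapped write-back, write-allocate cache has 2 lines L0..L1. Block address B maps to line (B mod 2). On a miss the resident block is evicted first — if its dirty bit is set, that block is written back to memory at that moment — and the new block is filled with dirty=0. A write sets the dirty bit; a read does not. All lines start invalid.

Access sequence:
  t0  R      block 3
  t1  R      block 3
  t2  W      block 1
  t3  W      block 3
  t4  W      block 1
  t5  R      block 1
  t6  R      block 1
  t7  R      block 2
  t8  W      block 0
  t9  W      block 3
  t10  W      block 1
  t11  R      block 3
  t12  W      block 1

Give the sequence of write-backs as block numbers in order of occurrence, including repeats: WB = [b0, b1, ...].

0: R B3 -> L1 miss  d=-]
1: R B3 -> L1 hit  d=-]
2: W B1 -> L1 miss  d=D]
3: W B3 -> L1 miss wb->B1  d=D]
4: W B1 -> L1 miss wb->B3  d=D]
5: R B1 -> L1 hit  d=D]
6: R B1 -> L1 hit  d=D]
7: R B2 -> L0 miss  d=-]
8: W B0 -> L0 miss  d=D]
9: W B3 -> L1 miss wb->B1  d=D]
10: W B1 -> L1 miss wb->B3  d=D]
11: R B3 -> L1 miss wb->B1  d=-]
12: W B1 -> L1 miss  d=D]

WB = [1, 3, 1, 3, 1]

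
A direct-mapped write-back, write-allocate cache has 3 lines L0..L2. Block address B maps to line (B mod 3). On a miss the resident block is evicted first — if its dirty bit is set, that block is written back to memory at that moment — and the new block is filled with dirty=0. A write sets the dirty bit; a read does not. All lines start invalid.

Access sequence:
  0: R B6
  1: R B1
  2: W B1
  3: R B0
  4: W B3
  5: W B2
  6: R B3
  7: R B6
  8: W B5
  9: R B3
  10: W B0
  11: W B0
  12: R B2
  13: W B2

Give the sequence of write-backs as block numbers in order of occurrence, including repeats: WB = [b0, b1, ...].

  0 | R B6 → L0 miss [-]
  1 | R B1 → L1 miss [-]
  2 | W B1 → L1 hit [D]
  3 | R B0 → L0 miss [-]
  4 | W B3 → L0 miss [D]
  5 | W B2 → L2 miss [D]
  6 | R B3 → L0 hit [D]
  7 | R B6 → L0 miss wb→B3 [-]
  8 | W B5 → L2 miss wb→B2 [D]
  9 | R B3 → L0 miss [-]
  10 | W B0 → L0 miss [D]
  11 | W B0 → L0 hit [D]
  12 | R B2 → L2 miss wb→B5 [-]
  13 | W B2 → L2 hit [D]

WB = [3, 2, 5]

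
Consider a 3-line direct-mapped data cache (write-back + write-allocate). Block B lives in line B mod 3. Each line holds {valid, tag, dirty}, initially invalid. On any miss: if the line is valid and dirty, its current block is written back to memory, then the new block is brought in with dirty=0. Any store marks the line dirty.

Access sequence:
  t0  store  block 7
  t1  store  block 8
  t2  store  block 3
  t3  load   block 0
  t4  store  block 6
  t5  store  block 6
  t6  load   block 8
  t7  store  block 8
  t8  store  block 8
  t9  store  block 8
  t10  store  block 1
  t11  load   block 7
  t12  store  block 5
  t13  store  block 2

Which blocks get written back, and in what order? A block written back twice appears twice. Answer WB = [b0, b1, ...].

WB = [3, 7, 1, 8, 5]

0: W B7 → L1 miss [D]
1: W B8 → L2 miss [D]
2: W B3 → L0 miss [D]
3: R B0 → L0 miss wb→B3 [-]
4: W B6 → L0 miss [D]
5: W B6 → L0 hit [D]
6: R B8 → L2 hit [D]
7: W B8 → L2 hit [D]
8: W B8 → L2 hit [D]
9: W B8 → L2 hit [D]
10: W B1 → L1 miss wb→B7 [D]
11: R B7 → L1 miss wb→B1 [-]
12: W B5 → L2 miss wb→B8 [D]
13: W B2 → L2 miss wb→B5 [D]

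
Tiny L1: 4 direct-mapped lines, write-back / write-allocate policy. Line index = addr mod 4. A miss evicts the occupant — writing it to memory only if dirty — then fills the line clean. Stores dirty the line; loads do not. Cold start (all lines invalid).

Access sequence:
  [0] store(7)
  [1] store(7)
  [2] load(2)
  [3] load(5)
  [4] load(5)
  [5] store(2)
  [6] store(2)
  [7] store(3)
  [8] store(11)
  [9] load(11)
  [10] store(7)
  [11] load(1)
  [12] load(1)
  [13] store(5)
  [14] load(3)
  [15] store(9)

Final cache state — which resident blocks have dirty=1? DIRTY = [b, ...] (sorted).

DIRTY = [2, 9]

  0 | W B7 → L3 miss [D]
  1 | W B7 → L3 hit [D]
  2 | R B2 → L2 miss [-]
  3 | R B5 → L1 miss [-]
  4 | R B5 → L1 hit [-]
  5 | W B2 → L2 hit [D]
  6 | W B2 → L2 hit [D]
  7 | W B3 → L3 miss wb→B7 [D]
  8 | W B11 → L3 miss wb→B3 [D]
  9 | R B11 → L3 hit [D]
  10 | W B7 → L3 miss wb→B11 [D]
  11 | R B1 → L1 miss [-]
  12 | R B1 → L1 hit [-]
  13 | W B5 → L1 miss [D]
  14 | R B3 → L3 miss wb→B7 [-]
  15 | W B9 → L1 miss wb→B5 [D]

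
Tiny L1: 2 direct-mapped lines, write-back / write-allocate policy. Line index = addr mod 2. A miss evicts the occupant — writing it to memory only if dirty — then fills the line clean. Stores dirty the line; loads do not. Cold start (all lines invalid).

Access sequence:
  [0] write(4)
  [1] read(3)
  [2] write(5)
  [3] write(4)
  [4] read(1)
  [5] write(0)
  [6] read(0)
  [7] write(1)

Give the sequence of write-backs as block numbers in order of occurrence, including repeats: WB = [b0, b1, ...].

0: W B4 → L0 miss [D]
1: R B3 → L1 miss [-]
2: W B5 → L1 miss [D]
3: W B4 → L0 hit [D]
4: R B1 → L1 miss wb→B5 [-]
5: W B0 → L0 miss wb→B4 [D]
6: R B0 → L0 hit [D]
7: W B1 → L1 hit [D]

WB = [5, 4]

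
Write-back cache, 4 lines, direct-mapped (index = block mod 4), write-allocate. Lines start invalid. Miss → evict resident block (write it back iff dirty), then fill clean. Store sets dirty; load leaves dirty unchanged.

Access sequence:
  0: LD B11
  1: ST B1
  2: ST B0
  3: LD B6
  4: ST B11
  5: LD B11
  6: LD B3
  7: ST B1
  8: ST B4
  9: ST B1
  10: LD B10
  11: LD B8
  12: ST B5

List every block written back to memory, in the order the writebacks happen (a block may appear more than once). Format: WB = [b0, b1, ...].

0: R B11 → L3 miss [-]
1: W B1 → L1 miss [D]
2: W B0 → L0 miss [D]
3: R B6 → L2 miss [-]
4: W B11 → L3 hit [D]
5: R B11 → L3 hit [D]
6: R B3 → L3 miss wb→B11 [-]
7: W B1 → L1 hit [D]
8: W B4 → L0 miss wb→B0 [D]
9: W B1 → L1 hit [D]
10: R B10 → L2 miss [-]
11: R B8 → L0 miss wb→B4 [-]
12: W B5 → L1 miss wb→B1 [D]

WB = [11, 0, 4, 1]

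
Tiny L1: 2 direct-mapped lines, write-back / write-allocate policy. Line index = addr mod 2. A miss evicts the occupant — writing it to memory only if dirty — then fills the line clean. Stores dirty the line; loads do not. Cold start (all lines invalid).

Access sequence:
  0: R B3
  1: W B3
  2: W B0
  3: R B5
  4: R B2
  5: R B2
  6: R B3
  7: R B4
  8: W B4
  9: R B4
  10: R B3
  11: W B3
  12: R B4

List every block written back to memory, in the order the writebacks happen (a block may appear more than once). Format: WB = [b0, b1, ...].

  0 | R B3 → L1 miss [-]
  1 | W B3 → L1 hit [D]
  2 | W B0 → L0 miss [D]
  3 | R B5 → L1 miss wb→B3 [-]
  4 | R B2 → L0 miss wb→B0 [-]
  5 | R B2 → L0 hit [-]
  6 | R B3 → L1 miss [-]
  7 | R B4 → L0 miss [-]
  8 | W B4 → L0 hit [D]
  9 | R B4 → L0 hit [D]
  10 | R B3 → L1 hit [-]
  11 | W B3 → L1 hit [D]
  12 | R B4 → L0 hit [D]

WB = [3, 0]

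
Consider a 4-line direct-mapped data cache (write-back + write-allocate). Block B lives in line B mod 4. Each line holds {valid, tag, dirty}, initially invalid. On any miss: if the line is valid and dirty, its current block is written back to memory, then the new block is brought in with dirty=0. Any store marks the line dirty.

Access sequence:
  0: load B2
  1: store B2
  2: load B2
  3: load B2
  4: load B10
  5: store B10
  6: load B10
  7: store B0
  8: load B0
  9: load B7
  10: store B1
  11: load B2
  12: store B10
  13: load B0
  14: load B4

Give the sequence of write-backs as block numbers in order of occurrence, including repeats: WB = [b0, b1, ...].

  0 | R B2 → L2 miss [-]
  1 | W B2 → L2 hit [D]
  2 | R B2 → L2 hit [D]
  3 | R B2 → L2 hit [D]
  4 | R B10 → L2 miss wb→B2 [-]
  5 | W B10 → L2 hit [D]
  6 | R B10 → L2 hit [D]
  7 | W B0 → L0 miss [D]
  8 | R B0 → L0 hit [D]
  9 | R B7 → L3 miss [-]
  10 | W B1 → L1 miss [D]
  11 | R B2 → L2 miss wb→B10 [-]
  12 | W B10 → L2 miss [D]
  13 | R B0 → L0 hit [D]
  14 | R B4 → L0 miss wb→B0 [-]

WB = [2, 10, 0]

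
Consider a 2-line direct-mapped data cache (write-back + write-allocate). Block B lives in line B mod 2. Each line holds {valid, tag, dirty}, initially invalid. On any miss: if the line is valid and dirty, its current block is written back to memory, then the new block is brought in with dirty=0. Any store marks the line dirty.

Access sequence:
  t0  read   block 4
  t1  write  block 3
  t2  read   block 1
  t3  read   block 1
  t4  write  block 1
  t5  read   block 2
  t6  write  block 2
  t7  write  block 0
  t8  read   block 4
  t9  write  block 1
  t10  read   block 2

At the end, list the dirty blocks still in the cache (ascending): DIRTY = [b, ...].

  0 | R B4 → L0 miss [-]
  1 | W B3 → L1 miss [D]
  2 | R B1 → L1 miss wb→B3 [-]
  3 | R B1 → L1 hit [-]
  4 | W B1 → L1 hit [D]
  5 | R B2 → L0 miss [-]
  6 | W B2 → L0 hit [D]
  7 | W B0 → L0 miss wb→B2 [D]
  8 | R B4 → L0 miss wb→B0 [-]
  9 | W B1 → L1 hit [D]
  10 | R B2 → L0 miss [-]

DIRTY = [1]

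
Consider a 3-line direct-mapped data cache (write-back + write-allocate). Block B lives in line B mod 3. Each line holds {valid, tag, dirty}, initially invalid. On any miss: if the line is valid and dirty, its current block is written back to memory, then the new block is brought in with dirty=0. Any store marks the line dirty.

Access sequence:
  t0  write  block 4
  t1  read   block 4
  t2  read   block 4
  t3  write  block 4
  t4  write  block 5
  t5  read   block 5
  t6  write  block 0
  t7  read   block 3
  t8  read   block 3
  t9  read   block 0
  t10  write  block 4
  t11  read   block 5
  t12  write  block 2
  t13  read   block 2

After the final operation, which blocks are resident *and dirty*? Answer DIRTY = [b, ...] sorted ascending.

DIRTY = [2, 4]

0: W B4 -> L1 miss  d=D]
1: R B4 -> L1 hit  d=D]
2: R B4 -> L1 hit  d=D]
3: W B4 -> L1 hit  d=D]
4: W B5 -> L2 miss  d=D]
5: R B5 -> L2 hit  d=D]
6: W B0 -> L0 miss  d=D]
7: R B3 -> L0 miss wb->B0  d=-]
8: R B3 -> L0 hit  d=-]
9: R B0 -> L0 miss  d=-]
10: W B4 -> L1 hit  d=D]
11: R B5 -> L2 hit  d=D]
12: W B2 -> L2 miss wb->B5  d=D]
13: R B2 -> L2 hit  d=D]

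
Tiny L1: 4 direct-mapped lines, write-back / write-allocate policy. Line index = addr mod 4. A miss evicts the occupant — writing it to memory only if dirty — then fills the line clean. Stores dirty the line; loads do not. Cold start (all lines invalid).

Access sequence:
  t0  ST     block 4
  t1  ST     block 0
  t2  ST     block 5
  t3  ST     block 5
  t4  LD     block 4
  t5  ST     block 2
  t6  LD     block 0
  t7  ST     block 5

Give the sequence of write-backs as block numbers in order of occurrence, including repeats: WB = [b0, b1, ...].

WB = [4, 0]

0: W B4 -> L0 miss  d=D]
1: W B0 -> L0 miss wb->B4  d=D]
2: W B5 -> L1 miss  d=D]
3: W B5 -> L1 hit  d=D]
4: R B4 -> L0 miss wb->B0  d=-]
5: W B2 -> L2 miss  d=D]
6: R B0 -> L0 miss  d=-]
7: W B5 -> L1 hit  d=D]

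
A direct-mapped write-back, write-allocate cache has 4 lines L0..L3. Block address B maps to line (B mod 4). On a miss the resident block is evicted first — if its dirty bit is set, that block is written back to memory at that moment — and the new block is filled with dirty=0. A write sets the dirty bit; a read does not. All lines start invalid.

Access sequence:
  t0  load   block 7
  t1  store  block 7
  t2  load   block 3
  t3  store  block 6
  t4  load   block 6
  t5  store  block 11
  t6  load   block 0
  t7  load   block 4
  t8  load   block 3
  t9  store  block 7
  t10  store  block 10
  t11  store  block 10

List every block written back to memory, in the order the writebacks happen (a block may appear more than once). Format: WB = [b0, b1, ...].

WB = [7, 11, 6]

0: R B7 → L3 miss [-]
1: W B7 → L3 hit [D]
2: R B3 → L3 miss wb→B7 [-]
3: W B6 → L2 miss [D]
4: R B6 → L2 hit [D]
5: W B11 → L3 miss [D]
6: R B0 → L0 miss [-]
7: R B4 → L0 miss [-]
8: R B3 → L3 miss wb→B11 [-]
9: W B7 → L3 miss [D]
10: W B10 → L2 miss wb→B6 [D]
11: W B10 → L2 hit [D]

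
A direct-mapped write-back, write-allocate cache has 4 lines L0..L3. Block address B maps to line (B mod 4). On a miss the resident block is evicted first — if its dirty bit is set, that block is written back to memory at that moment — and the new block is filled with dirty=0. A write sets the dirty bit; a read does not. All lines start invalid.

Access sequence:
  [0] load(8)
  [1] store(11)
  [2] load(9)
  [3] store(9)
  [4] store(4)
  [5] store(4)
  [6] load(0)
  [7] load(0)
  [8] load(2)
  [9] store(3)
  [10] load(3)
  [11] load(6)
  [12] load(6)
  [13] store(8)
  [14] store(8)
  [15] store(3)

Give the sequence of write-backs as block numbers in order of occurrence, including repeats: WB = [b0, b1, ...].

0: R B8 -> L0 miss  d=-]
1: W B11 -> L3 miss  d=D]
2: R B9 -> L1 miss  d=-]
3: W B9 -> L1 hit  d=D]
4: W B4 -> L0 miss  d=D]
5: W B4 -> L0 hit  d=D]
6: R B0 -> L0 miss wb->B4  d=-]
7: R B0 -> L0 hit  d=-]
8: R B2 -> L2 miss  d=-]
9: W B3 -> L3 miss wb->B11  d=D]
10: R B3 -> L3 hit  d=D]
11: R B6 -> L2 miss  d=-]
12: R B6 -> L2 hit  d=-]
13: W B8 -> L0 miss  d=D]
14: W B8 -> L0 hit  d=D]
15: W B3 -> L3 hit  d=D]

WB = [4, 11]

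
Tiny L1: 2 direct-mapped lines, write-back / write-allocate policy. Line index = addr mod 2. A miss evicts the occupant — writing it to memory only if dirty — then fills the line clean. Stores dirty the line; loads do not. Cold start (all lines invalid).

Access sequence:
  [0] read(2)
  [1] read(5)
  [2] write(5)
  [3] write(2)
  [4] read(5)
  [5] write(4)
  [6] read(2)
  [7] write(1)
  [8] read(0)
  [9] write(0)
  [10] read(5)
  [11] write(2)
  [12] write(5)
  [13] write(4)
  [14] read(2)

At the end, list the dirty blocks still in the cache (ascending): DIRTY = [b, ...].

  0 | R B2 → L0 miss [-]
  1 | R B5 → L1 miss [-]
  2 | W B5 → L1 hit [D]
  3 | W B2 → L0 hit [D]
  4 | R B5 → L1 hit [D]
  5 | W B4 → L0 miss wb→B2 [D]
  6 | R B2 → L0 miss wb→B4 [-]
  7 | W B1 → L1 miss wb→B5 [D]
  8 | R B0 → L0 miss [-]
  9 | W B0 → L0 hit [D]
  10 | R B5 → L1 miss wb→B1 [-]
  11 | W B2 → L0 miss wb→B0 [D]
  12 | W B5 → L1 hit [D]
  13 | W B4 → L0 miss wb→B2 [D]
  14 | R B2 → L0 miss wb→B4 [-]

DIRTY = [5]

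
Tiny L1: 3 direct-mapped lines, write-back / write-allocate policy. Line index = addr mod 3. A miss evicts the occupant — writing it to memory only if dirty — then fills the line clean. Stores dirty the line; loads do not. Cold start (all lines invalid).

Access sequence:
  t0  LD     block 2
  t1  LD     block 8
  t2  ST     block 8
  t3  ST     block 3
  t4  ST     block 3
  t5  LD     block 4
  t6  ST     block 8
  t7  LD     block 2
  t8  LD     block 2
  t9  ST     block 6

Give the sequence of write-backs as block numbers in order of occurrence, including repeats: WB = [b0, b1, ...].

0: R B2 -> L2 miss  d=-]
1: R B8 -> L2 miss  d=-]
2: W B8 -> L2 hit  d=D]
3: W B3 -> L0 miss  d=D]
4: W B3 -> L0 hit  d=D]
5: R B4 -> L1 miss  d=-]
6: W B8 -> L2 hit  d=D]
7: R B2 -> L2 miss wb->B8  d=-]
8: R B2 -> L2 hit  d=-]
9: W B6 -> L0 miss wb->B3  d=D]

WB = [8, 3]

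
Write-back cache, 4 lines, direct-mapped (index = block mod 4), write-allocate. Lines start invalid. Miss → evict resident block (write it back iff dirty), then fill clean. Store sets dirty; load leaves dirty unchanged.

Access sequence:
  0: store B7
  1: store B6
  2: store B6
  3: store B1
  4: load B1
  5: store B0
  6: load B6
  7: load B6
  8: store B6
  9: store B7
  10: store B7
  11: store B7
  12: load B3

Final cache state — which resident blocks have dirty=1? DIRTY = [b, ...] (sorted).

DIRTY = [0, 1, 6]

  0 | W B7 → L3 miss [D]
  1 | W B6 → L2 miss [D]
  2 | W B6 → L2 hit [D]
  3 | W B1 → L1 miss [D]
  4 | R B1 → L1 hit [D]
  5 | W B0 → L0 miss [D]
  6 | R B6 → L2 hit [D]
  7 | R B6 → L2 hit [D]
  8 | W B6 → L2 hit [D]
  9 | W B7 → L3 hit [D]
  10 | W B7 → L3 hit [D]
  11 | W B7 → L3 hit [D]
  12 | R B3 → L3 miss wb→B7 [-]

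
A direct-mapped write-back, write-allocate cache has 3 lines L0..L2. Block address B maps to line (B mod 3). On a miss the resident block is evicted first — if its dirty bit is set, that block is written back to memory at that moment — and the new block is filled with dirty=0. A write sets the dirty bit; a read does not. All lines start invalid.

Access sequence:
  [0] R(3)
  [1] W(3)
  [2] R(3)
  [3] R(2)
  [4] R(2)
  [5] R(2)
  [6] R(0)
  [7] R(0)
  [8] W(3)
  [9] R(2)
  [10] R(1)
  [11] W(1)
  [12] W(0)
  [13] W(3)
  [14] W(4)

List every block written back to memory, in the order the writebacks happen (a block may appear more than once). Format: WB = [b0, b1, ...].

WB = [3, 3, 0, 1]

0: R B3 -> L0 miss  d=-]
1: W B3 -> L0 hit  d=D]
2: R B3 -> L0 hit  d=D]
3: R B2 -> L2 miss  d=-]
4: R B2 -> L2 hit  d=-]
5: R B2 -> L2 hit  d=-]
6: R B0 -> L0 miss wb->B3  d=-]
7: R B0 -> L0 hit  d=-]
8: W B3 -> L0 miss  d=D]
9: R B2 -> L2 hit  d=-]
10: R B1 -> L1 miss  d=-]
11: W B1 -> L1 hit  d=D]
12: W B0 -> L0 miss wb->B3  d=D]
13: W B3 -> L0 miss wb->B0  d=D]
14: W B4 -> L1 miss wb->B1  d=D]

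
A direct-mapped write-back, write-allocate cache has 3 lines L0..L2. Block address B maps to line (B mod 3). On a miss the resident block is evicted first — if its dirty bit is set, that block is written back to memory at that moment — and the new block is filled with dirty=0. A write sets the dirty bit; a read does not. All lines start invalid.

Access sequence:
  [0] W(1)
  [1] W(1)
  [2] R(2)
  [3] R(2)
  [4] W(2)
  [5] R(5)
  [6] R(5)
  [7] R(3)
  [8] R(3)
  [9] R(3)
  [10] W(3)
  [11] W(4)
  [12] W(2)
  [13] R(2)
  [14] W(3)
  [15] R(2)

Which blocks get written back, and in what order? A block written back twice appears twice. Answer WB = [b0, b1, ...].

0: W B1 → L1 miss [D]
1: W B1 → L1 hit [D]
2: R B2 → L2 miss [-]
3: R B2 → L2 hit [-]
4: W B2 → L2 hit [D]
5: R B5 → L2 miss wb→B2 [-]
6: R B5 → L2 hit [-]
7: R B3 → L0 miss [-]
8: R B3 → L0 hit [-]
9: R B3 → L0 hit [-]
10: W B3 → L0 hit [D]
11: W B4 → L1 miss wb→B1 [D]
12: W B2 → L2 miss [D]
13: R B2 → L2 hit [D]
14: W B3 → L0 hit [D]
15: R B2 → L2 hit [D]

WB = [2, 1]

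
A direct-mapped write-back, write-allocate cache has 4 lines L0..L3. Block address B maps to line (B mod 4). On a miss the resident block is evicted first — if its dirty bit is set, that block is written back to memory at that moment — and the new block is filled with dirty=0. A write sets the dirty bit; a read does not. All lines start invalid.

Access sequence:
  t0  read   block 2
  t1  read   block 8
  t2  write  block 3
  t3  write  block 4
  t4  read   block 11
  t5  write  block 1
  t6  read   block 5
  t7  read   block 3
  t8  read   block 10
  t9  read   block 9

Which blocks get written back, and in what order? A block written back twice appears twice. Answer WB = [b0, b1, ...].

0: R B2 -> L2 miss  d=-]
1: R B8 -> L0 miss  d=-]
2: W B3 -> L3 miss  d=D]
3: W B4 -> L0 miss  d=D]
4: R B11 -> L3 miss wb->B3  d=-]
5: W B1 -> L1 miss  d=D]
6: R B5 -> L1 miss wb->B1  d=-]
7: R B3 -> L3 miss  d=-]
8: R B10 -> L2 miss  d=-]
9: R B9 -> L1 miss  d=-]

WB = [3, 1]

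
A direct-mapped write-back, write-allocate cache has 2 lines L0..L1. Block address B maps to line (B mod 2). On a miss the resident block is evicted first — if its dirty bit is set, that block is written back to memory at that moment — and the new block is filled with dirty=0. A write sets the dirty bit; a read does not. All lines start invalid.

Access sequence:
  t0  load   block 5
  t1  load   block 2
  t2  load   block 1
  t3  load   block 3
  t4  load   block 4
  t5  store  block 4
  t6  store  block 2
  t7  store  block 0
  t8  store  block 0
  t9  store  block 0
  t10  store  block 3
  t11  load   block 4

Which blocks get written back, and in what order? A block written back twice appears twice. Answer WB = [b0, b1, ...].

0: R B5 → L1 miss [-]
1: R B2 → L0 miss [-]
2: R B1 → L1 miss [-]
3: R B3 → L1 miss [-]
4: R B4 → L0 miss [-]
5: W B4 → L0 hit [D]
6: W B2 → L0 miss wb→B4 [D]
7: W B0 → L0 miss wb→B2 [D]
8: W B0 → L0 hit [D]
9: W B0 → L0 hit [D]
10: W B3 → L1 hit [D]
11: R B4 → L0 miss wb→B0 [-]

WB = [4, 2, 0]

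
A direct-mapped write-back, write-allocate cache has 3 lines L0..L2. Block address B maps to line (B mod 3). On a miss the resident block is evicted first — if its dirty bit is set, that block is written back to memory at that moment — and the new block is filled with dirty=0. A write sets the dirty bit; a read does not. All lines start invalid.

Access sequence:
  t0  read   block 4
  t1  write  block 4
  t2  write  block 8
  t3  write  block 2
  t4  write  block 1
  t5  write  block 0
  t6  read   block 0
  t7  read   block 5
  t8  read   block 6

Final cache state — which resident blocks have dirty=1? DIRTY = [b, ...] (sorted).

0: R B4 → L1 miss [-]
1: W B4 → L1 hit [D]
2: W B8 → L2 miss [D]
3: W B2 → L2 miss wb→B8 [D]
4: W B1 → L1 miss wb→B4 [D]
5: W B0 → L0 miss [D]
6: R B0 → L0 hit [D]
7: R B5 → L2 miss wb→B2 [-]
8: R B6 → L0 miss wb→B0 [-]

DIRTY = [1]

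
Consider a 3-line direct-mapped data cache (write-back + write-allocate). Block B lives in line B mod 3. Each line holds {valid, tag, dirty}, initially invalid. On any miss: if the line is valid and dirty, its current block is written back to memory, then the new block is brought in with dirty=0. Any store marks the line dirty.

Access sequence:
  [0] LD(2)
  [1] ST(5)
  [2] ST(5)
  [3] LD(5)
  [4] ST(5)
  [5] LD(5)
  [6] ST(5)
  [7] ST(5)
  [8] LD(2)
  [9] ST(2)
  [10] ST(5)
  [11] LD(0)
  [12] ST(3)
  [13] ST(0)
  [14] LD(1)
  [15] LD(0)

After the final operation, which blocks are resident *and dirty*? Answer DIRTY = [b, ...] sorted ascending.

DIRTY = [0, 5]

  0 | R B2 → L2 miss [-]
  1 | W B5 → L2 miss [D]
  2 | W B5 → L2 hit [D]
  3 | R B5 → L2 hit [D]
  4 | W B5 → L2 hit [D]
  5 | R B5 → L2 hit [D]
  6 | W B5 → L2 hit [D]
  7 | W B5 → L2 hit [D]
  8 | R B2 → L2 miss wb→B5 [-]
  9 | W B2 → L2 hit [D]
  10 | W B5 → L2 miss wb→B2 [D]
  11 | R B0 → L0 miss [-]
  12 | W B3 → L0 miss [D]
  13 | W B0 → L0 miss wb→B3 [D]
  14 | R B1 → L1 miss [-]
  15 | R B0 → L0 hit [D]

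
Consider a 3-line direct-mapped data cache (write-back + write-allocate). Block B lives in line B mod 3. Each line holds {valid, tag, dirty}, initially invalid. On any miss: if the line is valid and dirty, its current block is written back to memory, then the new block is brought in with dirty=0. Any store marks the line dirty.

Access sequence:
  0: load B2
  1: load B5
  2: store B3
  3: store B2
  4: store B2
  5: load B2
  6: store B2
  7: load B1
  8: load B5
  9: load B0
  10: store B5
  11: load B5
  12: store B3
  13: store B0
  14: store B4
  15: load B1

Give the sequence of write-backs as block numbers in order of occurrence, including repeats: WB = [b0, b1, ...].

WB = [2, 3, 3, 4]

0: R B2 → L2 miss [-]
1: R B5 → L2 miss [-]
2: W B3 → L0 miss [D]
3: W B2 → L2 miss [D]
4: W B2 → L2 hit [D]
5: R B2 → L2 hit [D]
6: W B2 → L2 hit [D]
7: R B1 → L1 miss [-]
8: R B5 → L2 miss wb→B2 [-]
9: R B0 → L0 miss wb→B3 [-]
10: W B5 → L2 hit [D]
11: R B5 → L2 hit [D]
12: W B3 → L0 miss [D]
13: W B0 → L0 miss wb→B3 [D]
14: W B4 → L1 miss [D]
15: R B1 → L1 miss wb→B4 [-]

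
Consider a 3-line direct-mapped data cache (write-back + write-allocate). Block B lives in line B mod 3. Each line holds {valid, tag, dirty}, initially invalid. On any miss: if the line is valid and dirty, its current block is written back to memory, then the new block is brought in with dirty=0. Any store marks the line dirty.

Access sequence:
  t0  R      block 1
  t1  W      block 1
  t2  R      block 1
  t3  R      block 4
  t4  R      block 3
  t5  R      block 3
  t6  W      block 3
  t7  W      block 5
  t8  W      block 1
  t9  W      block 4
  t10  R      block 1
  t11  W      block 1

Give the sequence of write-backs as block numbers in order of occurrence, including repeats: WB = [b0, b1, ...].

0: R B1 → L1 miss [-]
1: W B1 → L1 hit [D]
2: R B1 → L1 hit [D]
3: R B4 → L1 miss wb→B1 [-]
4: R B3 → L0 miss [-]
5: R B3 → L0 hit [-]
6: W B3 → L0 hit [D]
7: W B5 → L2 miss [D]
8: W B1 → L1 miss [D]
9: W B4 → L1 miss wb→B1 [D]
10: R B1 → L1 miss wb→B4 [-]
11: W B1 → L1 hit [D]

WB = [1, 1, 4]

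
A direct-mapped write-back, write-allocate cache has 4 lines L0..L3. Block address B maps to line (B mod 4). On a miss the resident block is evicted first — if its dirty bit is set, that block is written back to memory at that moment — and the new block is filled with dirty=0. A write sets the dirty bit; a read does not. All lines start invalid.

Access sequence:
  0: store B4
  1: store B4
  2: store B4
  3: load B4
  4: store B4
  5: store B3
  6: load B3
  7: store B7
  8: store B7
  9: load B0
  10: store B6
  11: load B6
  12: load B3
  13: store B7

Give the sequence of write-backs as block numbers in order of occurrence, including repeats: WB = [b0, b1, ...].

  0 | W B4 → L0 miss [D]
  1 | W B4 → L0 hit [D]
  2 | W B4 → L0 hit [D]
  3 | R B4 → L0 hit [D]
  4 | W B4 → L0 hit [D]
  5 | W B3 → L3 miss [D]
  6 | R B3 → L3 hit [D]
  7 | W B7 → L3 miss wb→B3 [D]
  8 | W B7 → L3 hit [D]
  9 | R B0 → L0 miss wb→B4 [-]
  10 | W B6 → L2 miss [D]
  11 | R B6 → L2 hit [D]
  12 | R B3 → L3 miss wb→B7 [-]
  13 | W B7 → L3 miss [D]

WB = [3, 4, 7]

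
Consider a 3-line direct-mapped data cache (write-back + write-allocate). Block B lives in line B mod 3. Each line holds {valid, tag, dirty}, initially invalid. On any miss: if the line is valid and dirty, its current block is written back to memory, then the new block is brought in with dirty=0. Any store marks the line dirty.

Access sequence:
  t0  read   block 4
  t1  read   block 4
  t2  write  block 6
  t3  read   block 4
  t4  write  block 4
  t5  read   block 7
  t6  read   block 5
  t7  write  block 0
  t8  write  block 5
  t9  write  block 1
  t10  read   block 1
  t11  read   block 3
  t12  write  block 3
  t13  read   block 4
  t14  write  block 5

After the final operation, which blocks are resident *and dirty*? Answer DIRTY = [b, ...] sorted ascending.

0: R B4 -> L1 miss  d=-]
1: R B4 -> L1 hit  d=-]
2: W B6 -> L0 miss  d=D]
3: R B4 -> L1 hit  d=-]
4: W B4 -> L1 hit  d=D]
5: R B7 -> L1 miss wb->B4  d=-]
6: R B5 -> L2 miss  d=-]
7: W B0 -> L0 miss wb->B6  d=D]
8: W B5 -> L2 hit  d=D]
9: W B1 -> L1 miss  d=D]
10: R B1 -> L1 hit  d=D]
11: R B3 -> L0 miss wb->B0  d=-]
12: W B3 -> L0 hit  d=D]
13: R B4 -> L1 miss wb->B1  d=-]
14: W B5 -> L2 hit  d=D]

DIRTY = [3, 5]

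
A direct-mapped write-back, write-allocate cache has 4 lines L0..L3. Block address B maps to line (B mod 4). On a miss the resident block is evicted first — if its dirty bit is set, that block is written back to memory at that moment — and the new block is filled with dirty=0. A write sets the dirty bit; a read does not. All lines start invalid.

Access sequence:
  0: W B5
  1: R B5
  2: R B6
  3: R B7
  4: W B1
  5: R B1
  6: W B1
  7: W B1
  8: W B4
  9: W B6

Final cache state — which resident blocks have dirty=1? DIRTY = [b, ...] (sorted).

  0 | W B5 → L1 miss [D]
  1 | R B5 → L1 hit [D]
  2 | R B6 → L2 miss [-]
  3 | R B7 → L3 miss [-]
  4 | W B1 → L1 miss wb→B5 [D]
  5 | R B1 → L1 hit [D]
  6 | W B1 → L1 hit [D]
  7 | W B1 → L1 hit [D]
  8 | W B4 → L0 miss [D]
  9 | W B6 → L2 hit [D]

DIRTY = [1, 4, 6]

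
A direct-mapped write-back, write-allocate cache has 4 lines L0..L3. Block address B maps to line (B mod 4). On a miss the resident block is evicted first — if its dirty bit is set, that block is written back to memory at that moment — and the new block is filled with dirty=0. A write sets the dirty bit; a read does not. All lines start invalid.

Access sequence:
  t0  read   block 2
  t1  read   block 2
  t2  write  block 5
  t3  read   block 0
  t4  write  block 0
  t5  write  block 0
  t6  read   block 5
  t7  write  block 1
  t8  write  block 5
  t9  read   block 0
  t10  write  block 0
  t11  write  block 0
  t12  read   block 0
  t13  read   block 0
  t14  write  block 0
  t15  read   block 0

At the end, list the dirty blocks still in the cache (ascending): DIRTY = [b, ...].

  0 | R B2 → L2 miss [-]
  1 | R B2 → L2 hit [-]
  2 | W B5 → L1 miss [D]
  3 | R B0 → L0 miss [-]
  4 | W B0 → L0 hit [D]
  5 | W B0 → L0 hit [D]
  6 | R B5 → L1 hit [D]
  7 | W B1 → L1 miss wb→B5 [D]
  8 | W B5 → L1 miss wb→B1 [D]
  9 | R B0 → L0 hit [D]
  10 | W B0 → L0 hit [D]
  11 | W B0 → L0 hit [D]
  12 | R B0 → L0 hit [D]
  13 | R B0 → L0 hit [D]
  14 | W B0 → L0 hit [D]
  15 | R B0 → L0 hit [D]

DIRTY = [0, 5]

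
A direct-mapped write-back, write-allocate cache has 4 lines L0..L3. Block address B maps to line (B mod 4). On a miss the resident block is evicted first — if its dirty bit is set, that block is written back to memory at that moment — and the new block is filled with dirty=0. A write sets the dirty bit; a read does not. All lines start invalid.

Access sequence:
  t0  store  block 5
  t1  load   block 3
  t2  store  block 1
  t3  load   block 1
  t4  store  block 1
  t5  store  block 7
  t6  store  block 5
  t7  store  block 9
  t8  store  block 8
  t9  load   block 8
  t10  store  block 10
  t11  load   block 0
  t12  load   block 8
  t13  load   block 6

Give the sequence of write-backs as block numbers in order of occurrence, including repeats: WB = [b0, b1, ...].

WB = [5, 1, 5, 8, 10]

0: W B5 -> L1 miss  d=D]
1: R B3 -> L3 miss  d=-]
2: W B1 -> L1 miss wb->B5  d=D]
3: R B1 -> L1 hit  d=D]
4: W B1 -> L1 hit  d=D]
5: W B7 -> L3 miss  d=D]
6: W B5 -> L1 miss wb->B1  d=D]
7: W B9 -> L1 miss wb->B5  d=D]
8: W B8 -> L0 miss  d=D]
9: R B8 -> L0 hit  d=D]
10: W B10 -> L2 miss  d=D]
11: R B0 -> L0 miss wb->B8  d=-]
12: R B8 -> L0 miss  d=-]
13: R B6 -> L2 miss wb->B10  d=-]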